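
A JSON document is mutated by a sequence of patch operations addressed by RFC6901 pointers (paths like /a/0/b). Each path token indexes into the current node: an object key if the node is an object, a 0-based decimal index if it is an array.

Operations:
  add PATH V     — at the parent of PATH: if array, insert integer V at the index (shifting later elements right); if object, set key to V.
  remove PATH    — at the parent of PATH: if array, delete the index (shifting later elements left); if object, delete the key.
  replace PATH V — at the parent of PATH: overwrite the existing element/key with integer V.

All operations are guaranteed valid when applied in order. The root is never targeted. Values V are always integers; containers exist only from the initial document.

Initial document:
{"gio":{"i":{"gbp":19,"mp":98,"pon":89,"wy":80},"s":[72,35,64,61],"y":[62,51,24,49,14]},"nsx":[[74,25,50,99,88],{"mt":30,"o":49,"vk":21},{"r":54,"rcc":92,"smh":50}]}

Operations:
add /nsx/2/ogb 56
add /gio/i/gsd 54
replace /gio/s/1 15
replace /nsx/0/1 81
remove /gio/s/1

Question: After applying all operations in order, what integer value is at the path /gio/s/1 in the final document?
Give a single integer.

After op 1 (add /nsx/2/ogb 56): {"gio":{"i":{"gbp":19,"mp":98,"pon":89,"wy":80},"s":[72,35,64,61],"y":[62,51,24,49,14]},"nsx":[[74,25,50,99,88],{"mt":30,"o":49,"vk":21},{"ogb":56,"r":54,"rcc":92,"smh":50}]}
After op 2 (add /gio/i/gsd 54): {"gio":{"i":{"gbp":19,"gsd":54,"mp":98,"pon":89,"wy":80},"s":[72,35,64,61],"y":[62,51,24,49,14]},"nsx":[[74,25,50,99,88],{"mt":30,"o":49,"vk":21},{"ogb":56,"r":54,"rcc":92,"smh":50}]}
After op 3 (replace /gio/s/1 15): {"gio":{"i":{"gbp":19,"gsd":54,"mp":98,"pon":89,"wy":80},"s":[72,15,64,61],"y":[62,51,24,49,14]},"nsx":[[74,25,50,99,88],{"mt":30,"o":49,"vk":21},{"ogb":56,"r":54,"rcc":92,"smh":50}]}
After op 4 (replace /nsx/0/1 81): {"gio":{"i":{"gbp":19,"gsd":54,"mp":98,"pon":89,"wy":80},"s":[72,15,64,61],"y":[62,51,24,49,14]},"nsx":[[74,81,50,99,88],{"mt":30,"o":49,"vk":21},{"ogb":56,"r":54,"rcc":92,"smh":50}]}
After op 5 (remove /gio/s/1): {"gio":{"i":{"gbp":19,"gsd":54,"mp":98,"pon":89,"wy":80},"s":[72,64,61],"y":[62,51,24,49,14]},"nsx":[[74,81,50,99,88],{"mt":30,"o":49,"vk":21},{"ogb":56,"r":54,"rcc":92,"smh":50}]}
Value at /gio/s/1: 64

Answer: 64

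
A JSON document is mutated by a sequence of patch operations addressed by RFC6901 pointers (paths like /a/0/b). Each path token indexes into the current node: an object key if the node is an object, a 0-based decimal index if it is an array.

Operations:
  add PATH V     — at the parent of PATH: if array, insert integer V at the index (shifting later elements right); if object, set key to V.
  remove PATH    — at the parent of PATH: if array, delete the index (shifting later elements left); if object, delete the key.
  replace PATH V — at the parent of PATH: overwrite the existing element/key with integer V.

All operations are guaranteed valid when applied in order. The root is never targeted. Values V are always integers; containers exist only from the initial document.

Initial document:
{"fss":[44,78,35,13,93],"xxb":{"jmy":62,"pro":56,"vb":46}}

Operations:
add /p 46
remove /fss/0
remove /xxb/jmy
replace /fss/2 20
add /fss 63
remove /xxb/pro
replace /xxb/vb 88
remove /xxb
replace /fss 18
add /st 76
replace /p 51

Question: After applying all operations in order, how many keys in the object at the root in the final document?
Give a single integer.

Answer: 3

Derivation:
After op 1 (add /p 46): {"fss":[44,78,35,13,93],"p":46,"xxb":{"jmy":62,"pro":56,"vb":46}}
After op 2 (remove /fss/0): {"fss":[78,35,13,93],"p":46,"xxb":{"jmy":62,"pro":56,"vb":46}}
After op 3 (remove /xxb/jmy): {"fss":[78,35,13,93],"p":46,"xxb":{"pro":56,"vb":46}}
After op 4 (replace /fss/2 20): {"fss":[78,35,20,93],"p":46,"xxb":{"pro":56,"vb":46}}
After op 5 (add /fss 63): {"fss":63,"p":46,"xxb":{"pro":56,"vb":46}}
After op 6 (remove /xxb/pro): {"fss":63,"p":46,"xxb":{"vb":46}}
After op 7 (replace /xxb/vb 88): {"fss":63,"p":46,"xxb":{"vb":88}}
After op 8 (remove /xxb): {"fss":63,"p":46}
After op 9 (replace /fss 18): {"fss":18,"p":46}
After op 10 (add /st 76): {"fss":18,"p":46,"st":76}
After op 11 (replace /p 51): {"fss":18,"p":51,"st":76}
Size at the root: 3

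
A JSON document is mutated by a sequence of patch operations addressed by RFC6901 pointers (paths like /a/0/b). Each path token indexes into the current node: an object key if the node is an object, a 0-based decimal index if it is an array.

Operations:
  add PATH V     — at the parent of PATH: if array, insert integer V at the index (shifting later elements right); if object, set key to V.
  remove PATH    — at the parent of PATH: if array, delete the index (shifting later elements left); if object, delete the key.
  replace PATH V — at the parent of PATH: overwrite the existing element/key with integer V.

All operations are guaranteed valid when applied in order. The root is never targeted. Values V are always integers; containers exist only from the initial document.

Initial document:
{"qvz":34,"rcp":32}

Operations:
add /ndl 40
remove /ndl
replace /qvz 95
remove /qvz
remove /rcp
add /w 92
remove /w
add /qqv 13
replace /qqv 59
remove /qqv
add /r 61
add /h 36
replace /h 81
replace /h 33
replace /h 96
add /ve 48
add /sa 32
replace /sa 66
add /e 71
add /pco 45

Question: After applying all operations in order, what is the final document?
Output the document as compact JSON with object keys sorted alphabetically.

Answer: {"e":71,"h":96,"pco":45,"r":61,"sa":66,"ve":48}

Derivation:
After op 1 (add /ndl 40): {"ndl":40,"qvz":34,"rcp":32}
After op 2 (remove /ndl): {"qvz":34,"rcp":32}
After op 3 (replace /qvz 95): {"qvz":95,"rcp":32}
After op 4 (remove /qvz): {"rcp":32}
After op 5 (remove /rcp): {}
After op 6 (add /w 92): {"w":92}
After op 7 (remove /w): {}
After op 8 (add /qqv 13): {"qqv":13}
After op 9 (replace /qqv 59): {"qqv":59}
After op 10 (remove /qqv): {}
After op 11 (add /r 61): {"r":61}
After op 12 (add /h 36): {"h":36,"r":61}
After op 13 (replace /h 81): {"h":81,"r":61}
After op 14 (replace /h 33): {"h":33,"r":61}
After op 15 (replace /h 96): {"h":96,"r":61}
After op 16 (add /ve 48): {"h":96,"r":61,"ve":48}
After op 17 (add /sa 32): {"h":96,"r":61,"sa":32,"ve":48}
After op 18 (replace /sa 66): {"h":96,"r":61,"sa":66,"ve":48}
After op 19 (add /e 71): {"e":71,"h":96,"r":61,"sa":66,"ve":48}
After op 20 (add /pco 45): {"e":71,"h":96,"pco":45,"r":61,"sa":66,"ve":48}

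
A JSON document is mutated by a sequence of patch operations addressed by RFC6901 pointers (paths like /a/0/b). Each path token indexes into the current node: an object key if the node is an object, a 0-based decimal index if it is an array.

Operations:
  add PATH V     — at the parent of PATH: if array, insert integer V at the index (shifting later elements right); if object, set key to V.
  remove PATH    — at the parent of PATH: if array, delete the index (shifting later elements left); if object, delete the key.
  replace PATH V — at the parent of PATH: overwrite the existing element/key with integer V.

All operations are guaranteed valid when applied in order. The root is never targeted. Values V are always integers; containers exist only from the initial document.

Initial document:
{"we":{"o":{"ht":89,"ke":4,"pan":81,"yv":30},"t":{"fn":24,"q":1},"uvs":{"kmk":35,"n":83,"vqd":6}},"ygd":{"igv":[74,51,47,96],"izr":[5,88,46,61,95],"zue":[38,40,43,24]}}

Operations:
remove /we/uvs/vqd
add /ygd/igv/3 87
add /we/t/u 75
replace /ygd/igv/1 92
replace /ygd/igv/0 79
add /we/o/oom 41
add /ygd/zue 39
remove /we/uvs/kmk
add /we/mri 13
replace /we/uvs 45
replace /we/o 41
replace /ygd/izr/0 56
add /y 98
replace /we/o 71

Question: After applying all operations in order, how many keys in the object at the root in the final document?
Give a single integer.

Answer: 3

Derivation:
After op 1 (remove /we/uvs/vqd): {"we":{"o":{"ht":89,"ke":4,"pan":81,"yv":30},"t":{"fn":24,"q":1},"uvs":{"kmk":35,"n":83}},"ygd":{"igv":[74,51,47,96],"izr":[5,88,46,61,95],"zue":[38,40,43,24]}}
After op 2 (add /ygd/igv/3 87): {"we":{"o":{"ht":89,"ke":4,"pan":81,"yv":30},"t":{"fn":24,"q":1},"uvs":{"kmk":35,"n":83}},"ygd":{"igv":[74,51,47,87,96],"izr":[5,88,46,61,95],"zue":[38,40,43,24]}}
After op 3 (add /we/t/u 75): {"we":{"o":{"ht":89,"ke":4,"pan":81,"yv":30},"t":{"fn":24,"q":1,"u":75},"uvs":{"kmk":35,"n":83}},"ygd":{"igv":[74,51,47,87,96],"izr":[5,88,46,61,95],"zue":[38,40,43,24]}}
After op 4 (replace /ygd/igv/1 92): {"we":{"o":{"ht":89,"ke":4,"pan":81,"yv":30},"t":{"fn":24,"q":1,"u":75},"uvs":{"kmk":35,"n":83}},"ygd":{"igv":[74,92,47,87,96],"izr":[5,88,46,61,95],"zue":[38,40,43,24]}}
After op 5 (replace /ygd/igv/0 79): {"we":{"o":{"ht":89,"ke":4,"pan":81,"yv":30},"t":{"fn":24,"q":1,"u":75},"uvs":{"kmk":35,"n":83}},"ygd":{"igv":[79,92,47,87,96],"izr":[5,88,46,61,95],"zue":[38,40,43,24]}}
After op 6 (add /we/o/oom 41): {"we":{"o":{"ht":89,"ke":4,"oom":41,"pan":81,"yv":30},"t":{"fn":24,"q":1,"u":75},"uvs":{"kmk":35,"n":83}},"ygd":{"igv":[79,92,47,87,96],"izr":[5,88,46,61,95],"zue":[38,40,43,24]}}
After op 7 (add /ygd/zue 39): {"we":{"o":{"ht":89,"ke":4,"oom":41,"pan":81,"yv":30},"t":{"fn":24,"q":1,"u":75},"uvs":{"kmk":35,"n":83}},"ygd":{"igv":[79,92,47,87,96],"izr":[5,88,46,61,95],"zue":39}}
After op 8 (remove /we/uvs/kmk): {"we":{"o":{"ht":89,"ke":4,"oom":41,"pan":81,"yv":30},"t":{"fn":24,"q":1,"u":75},"uvs":{"n":83}},"ygd":{"igv":[79,92,47,87,96],"izr":[5,88,46,61,95],"zue":39}}
After op 9 (add /we/mri 13): {"we":{"mri":13,"o":{"ht":89,"ke":4,"oom":41,"pan":81,"yv":30},"t":{"fn":24,"q":1,"u":75},"uvs":{"n":83}},"ygd":{"igv":[79,92,47,87,96],"izr":[5,88,46,61,95],"zue":39}}
After op 10 (replace /we/uvs 45): {"we":{"mri":13,"o":{"ht":89,"ke":4,"oom":41,"pan":81,"yv":30},"t":{"fn":24,"q":1,"u":75},"uvs":45},"ygd":{"igv":[79,92,47,87,96],"izr":[5,88,46,61,95],"zue":39}}
After op 11 (replace /we/o 41): {"we":{"mri":13,"o":41,"t":{"fn":24,"q":1,"u":75},"uvs":45},"ygd":{"igv":[79,92,47,87,96],"izr":[5,88,46,61,95],"zue":39}}
After op 12 (replace /ygd/izr/0 56): {"we":{"mri":13,"o":41,"t":{"fn":24,"q":1,"u":75},"uvs":45},"ygd":{"igv":[79,92,47,87,96],"izr":[56,88,46,61,95],"zue":39}}
After op 13 (add /y 98): {"we":{"mri":13,"o":41,"t":{"fn":24,"q":1,"u":75},"uvs":45},"y":98,"ygd":{"igv":[79,92,47,87,96],"izr":[56,88,46,61,95],"zue":39}}
After op 14 (replace /we/o 71): {"we":{"mri":13,"o":71,"t":{"fn":24,"q":1,"u":75},"uvs":45},"y":98,"ygd":{"igv":[79,92,47,87,96],"izr":[56,88,46,61,95],"zue":39}}
Size at the root: 3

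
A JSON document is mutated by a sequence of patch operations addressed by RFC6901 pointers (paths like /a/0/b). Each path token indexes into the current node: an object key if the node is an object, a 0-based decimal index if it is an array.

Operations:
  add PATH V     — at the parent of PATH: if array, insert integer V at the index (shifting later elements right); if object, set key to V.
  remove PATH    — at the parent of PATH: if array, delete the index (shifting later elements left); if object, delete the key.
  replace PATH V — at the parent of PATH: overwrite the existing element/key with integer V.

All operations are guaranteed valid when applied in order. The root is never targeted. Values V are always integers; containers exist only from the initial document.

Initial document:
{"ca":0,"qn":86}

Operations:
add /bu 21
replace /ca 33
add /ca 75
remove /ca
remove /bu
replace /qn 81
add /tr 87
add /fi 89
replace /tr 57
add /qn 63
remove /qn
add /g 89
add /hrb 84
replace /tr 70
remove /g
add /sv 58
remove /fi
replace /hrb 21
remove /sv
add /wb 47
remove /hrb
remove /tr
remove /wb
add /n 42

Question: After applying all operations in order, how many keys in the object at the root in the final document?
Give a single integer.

After op 1 (add /bu 21): {"bu":21,"ca":0,"qn":86}
After op 2 (replace /ca 33): {"bu":21,"ca":33,"qn":86}
After op 3 (add /ca 75): {"bu":21,"ca":75,"qn":86}
After op 4 (remove /ca): {"bu":21,"qn":86}
After op 5 (remove /bu): {"qn":86}
After op 6 (replace /qn 81): {"qn":81}
After op 7 (add /tr 87): {"qn":81,"tr":87}
After op 8 (add /fi 89): {"fi":89,"qn":81,"tr":87}
After op 9 (replace /tr 57): {"fi":89,"qn":81,"tr":57}
After op 10 (add /qn 63): {"fi":89,"qn":63,"tr":57}
After op 11 (remove /qn): {"fi":89,"tr":57}
After op 12 (add /g 89): {"fi":89,"g":89,"tr":57}
After op 13 (add /hrb 84): {"fi":89,"g":89,"hrb":84,"tr":57}
After op 14 (replace /tr 70): {"fi":89,"g":89,"hrb":84,"tr":70}
After op 15 (remove /g): {"fi":89,"hrb":84,"tr":70}
After op 16 (add /sv 58): {"fi":89,"hrb":84,"sv":58,"tr":70}
After op 17 (remove /fi): {"hrb":84,"sv":58,"tr":70}
After op 18 (replace /hrb 21): {"hrb":21,"sv":58,"tr":70}
After op 19 (remove /sv): {"hrb":21,"tr":70}
After op 20 (add /wb 47): {"hrb":21,"tr":70,"wb":47}
After op 21 (remove /hrb): {"tr":70,"wb":47}
After op 22 (remove /tr): {"wb":47}
After op 23 (remove /wb): {}
After op 24 (add /n 42): {"n":42}
Size at the root: 1

Answer: 1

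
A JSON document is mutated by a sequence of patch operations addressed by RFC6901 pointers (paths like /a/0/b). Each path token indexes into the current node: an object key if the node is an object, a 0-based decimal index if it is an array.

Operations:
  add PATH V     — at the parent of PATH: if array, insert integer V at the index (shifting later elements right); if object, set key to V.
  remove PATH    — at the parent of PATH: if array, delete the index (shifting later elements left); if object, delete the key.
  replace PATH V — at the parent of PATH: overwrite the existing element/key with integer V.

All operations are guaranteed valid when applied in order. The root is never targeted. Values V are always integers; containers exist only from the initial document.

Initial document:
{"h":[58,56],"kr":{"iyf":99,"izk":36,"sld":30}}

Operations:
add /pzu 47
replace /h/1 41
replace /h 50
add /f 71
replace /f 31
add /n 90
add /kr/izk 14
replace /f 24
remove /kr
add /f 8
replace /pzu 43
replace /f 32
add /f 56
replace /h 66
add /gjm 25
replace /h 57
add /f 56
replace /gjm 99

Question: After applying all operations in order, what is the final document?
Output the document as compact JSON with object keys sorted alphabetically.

Answer: {"f":56,"gjm":99,"h":57,"n":90,"pzu":43}

Derivation:
After op 1 (add /pzu 47): {"h":[58,56],"kr":{"iyf":99,"izk":36,"sld":30},"pzu":47}
After op 2 (replace /h/1 41): {"h":[58,41],"kr":{"iyf":99,"izk":36,"sld":30},"pzu":47}
After op 3 (replace /h 50): {"h":50,"kr":{"iyf":99,"izk":36,"sld":30},"pzu":47}
After op 4 (add /f 71): {"f":71,"h":50,"kr":{"iyf":99,"izk":36,"sld":30},"pzu":47}
After op 5 (replace /f 31): {"f":31,"h":50,"kr":{"iyf":99,"izk":36,"sld":30},"pzu":47}
After op 6 (add /n 90): {"f":31,"h":50,"kr":{"iyf":99,"izk":36,"sld":30},"n":90,"pzu":47}
After op 7 (add /kr/izk 14): {"f":31,"h":50,"kr":{"iyf":99,"izk":14,"sld":30},"n":90,"pzu":47}
After op 8 (replace /f 24): {"f":24,"h":50,"kr":{"iyf":99,"izk":14,"sld":30},"n":90,"pzu":47}
After op 9 (remove /kr): {"f":24,"h":50,"n":90,"pzu":47}
After op 10 (add /f 8): {"f":8,"h":50,"n":90,"pzu":47}
After op 11 (replace /pzu 43): {"f":8,"h":50,"n":90,"pzu":43}
After op 12 (replace /f 32): {"f":32,"h":50,"n":90,"pzu":43}
After op 13 (add /f 56): {"f":56,"h":50,"n":90,"pzu":43}
After op 14 (replace /h 66): {"f":56,"h":66,"n":90,"pzu":43}
After op 15 (add /gjm 25): {"f":56,"gjm":25,"h":66,"n":90,"pzu":43}
After op 16 (replace /h 57): {"f":56,"gjm":25,"h":57,"n":90,"pzu":43}
After op 17 (add /f 56): {"f":56,"gjm":25,"h":57,"n":90,"pzu":43}
After op 18 (replace /gjm 99): {"f":56,"gjm":99,"h":57,"n":90,"pzu":43}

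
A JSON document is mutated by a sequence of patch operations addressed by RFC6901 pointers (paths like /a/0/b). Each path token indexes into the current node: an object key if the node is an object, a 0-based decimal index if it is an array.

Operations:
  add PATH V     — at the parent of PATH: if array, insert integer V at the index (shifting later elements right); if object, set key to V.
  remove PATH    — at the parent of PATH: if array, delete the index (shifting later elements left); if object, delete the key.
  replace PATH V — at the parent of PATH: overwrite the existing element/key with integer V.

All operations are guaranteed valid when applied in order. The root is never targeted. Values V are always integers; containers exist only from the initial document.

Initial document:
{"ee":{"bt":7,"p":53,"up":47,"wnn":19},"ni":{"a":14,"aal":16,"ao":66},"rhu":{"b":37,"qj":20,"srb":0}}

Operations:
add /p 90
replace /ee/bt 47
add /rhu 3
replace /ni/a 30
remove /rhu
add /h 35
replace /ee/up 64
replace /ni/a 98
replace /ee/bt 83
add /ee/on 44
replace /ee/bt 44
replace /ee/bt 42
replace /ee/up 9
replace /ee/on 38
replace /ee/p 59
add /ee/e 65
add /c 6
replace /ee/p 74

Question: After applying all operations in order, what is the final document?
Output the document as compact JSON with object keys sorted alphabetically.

After op 1 (add /p 90): {"ee":{"bt":7,"p":53,"up":47,"wnn":19},"ni":{"a":14,"aal":16,"ao":66},"p":90,"rhu":{"b":37,"qj":20,"srb":0}}
After op 2 (replace /ee/bt 47): {"ee":{"bt":47,"p":53,"up":47,"wnn":19},"ni":{"a":14,"aal":16,"ao":66},"p":90,"rhu":{"b":37,"qj":20,"srb":0}}
After op 3 (add /rhu 3): {"ee":{"bt":47,"p":53,"up":47,"wnn":19},"ni":{"a":14,"aal":16,"ao":66},"p":90,"rhu":3}
After op 4 (replace /ni/a 30): {"ee":{"bt":47,"p":53,"up":47,"wnn":19},"ni":{"a":30,"aal":16,"ao":66},"p":90,"rhu":3}
After op 5 (remove /rhu): {"ee":{"bt":47,"p":53,"up":47,"wnn":19},"ni":{"a":30,"aal":16,"ao":66},"p":90}
After op 6 (add /h 35): {"ee":{"bt":47,"p":53,"up":47,"wnn":19},"h":35,"ni":{"a":30,"aal":16,"ao":66},"p":90}
After op 7 (replace /ee/up 64): {"ee":{"bt":47,"p":53,"up":64,"wnn":19},"h":35,"ni":{"a":30,"aal":16,"ao":66},"p":90}
After op 8 (replace /ni/a 98): {"ee":{"bt":47,"p":53,"up":64,"wnn":19},"h":35,"ni":{"a":98,"aal":16,"ao":66},"p":90}
After op 9 (replace /ee/bt 83): {"ee":{"bt":83,"p":53,"up":64,"wnn":19},"h":35,"ni":{"a":98,"aal":16,"ao":66},"p":90}
After op 10 (add /ee/on 44): {"ee":{"bt":83,"on":44,"p":53,"up":64,"wnn":19},"h":35,"ni":{"a":98,"aal":16,"ao":66},"p":90}
After op 11 (replace /ee/bt 44): {"ee":{"bt":44,"on":44,"p":53,"up":64,"wnn":19},"h":35,"ni":{"a":98,"aal":16,"ao":66},"p":90}
After op 12 (replace /ee/bt 42): {"ee":{"bt":42,"on":44,"p":53,"up":64,"wnn":19},"h":35,"ni":{"a":98,"aal":16,"ao":66},"p":90}
After op 13 (replace /ee/up 9): {"ee":{"bt":42,"on":44,"p":53,"up":9,"wnn":19},"h":35,"ni":{"a":98,"aal":16,"ao":66},"p":90}
After op 14 (replace /ee/on 38): {"ee":{"bt":42,"on":38,"p":53,"up":9,"wnn":19},"h":35,"ni":{"a":98,"aal":16,"ao":66},"p":90}
After op 15 (replace /ee/p 59): {"ee":{"bt":42,"on":38,"p":59,"up":9,"wnn":19},"h":35,"ni":{"a":98,"aal":16,"ao":66},"p":90}
After op 16 (add /ee/e 65): {"ee":{"bt":42,"e":65,"on":38,"p":59,"up":9,"wnn":19},"h":35,"ni":{"a":98,"aal":16,"ao":66},"p":90}
After op 17 (add /c 6): {"c":6,"ee":{"bt":42,"e":65,"on":38,"p":59,"up":9,"wnn":19},"h":35,"ni":{"a":98,"aal":16,"ao":66},"p":90}
After op 18 (replace /ee/p 74): {"c":6,"ee":{"bt":42,"e":65,"on":38,"p":74,"up":9,"wnn":19},"h":35,"ni":{"a":98,"aal":16,"ao":66},"p":90}

Answer: {"c":6,"ee":{"bt":42,"e":65,"on":38,"p":74,"up":9,"wnn":19},"h":35,"ni":{"a":98,"aal":16,"ao":66},"p":90}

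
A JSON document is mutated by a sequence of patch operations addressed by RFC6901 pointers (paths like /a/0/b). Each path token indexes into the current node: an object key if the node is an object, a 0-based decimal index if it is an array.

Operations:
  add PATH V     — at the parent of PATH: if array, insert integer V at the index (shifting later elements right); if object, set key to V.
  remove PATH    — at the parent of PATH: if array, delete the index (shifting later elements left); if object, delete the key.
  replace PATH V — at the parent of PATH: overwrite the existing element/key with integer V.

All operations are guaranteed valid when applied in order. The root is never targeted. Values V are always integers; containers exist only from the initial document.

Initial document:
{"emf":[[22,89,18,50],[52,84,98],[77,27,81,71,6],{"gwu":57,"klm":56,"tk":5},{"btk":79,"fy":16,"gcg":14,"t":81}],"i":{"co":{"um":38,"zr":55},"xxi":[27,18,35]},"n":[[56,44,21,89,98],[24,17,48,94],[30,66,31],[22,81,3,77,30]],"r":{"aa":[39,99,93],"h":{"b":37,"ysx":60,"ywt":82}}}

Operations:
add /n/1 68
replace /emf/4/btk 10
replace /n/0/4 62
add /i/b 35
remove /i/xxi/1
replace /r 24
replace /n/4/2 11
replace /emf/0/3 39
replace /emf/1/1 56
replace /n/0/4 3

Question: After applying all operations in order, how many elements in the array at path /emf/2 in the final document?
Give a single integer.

After op 1 (add /n/1 68): {"emf":[[22,89,18,50],[52,84,98],[77,27,81,71,6],{"gwu":57,"klm":56,"tk":5},{"btk":79,"fy":16,"gcg":14,"t":81}],"i":{"co":{"um":38,"zr":55},"xxi":[27,18,35]},"n":[[56,44,21,89,98],68,[24,17,48,94],[30,66,31],[22,81,3,77,30]],"r":{"aa":[39,99,93],"h":{"b":37,"ysx":60,"ywt":82}}}
After op 2 (replace /emf/4/btk 10): {"emf":[[22,89,18,50],[52,84,98],[77,27,81,71,6],{"gwu":57,"klm":56,"tk":5},{"btk":10,"fy":16,"gcg":14,"t":81}],"i":{"co":{"um":38,"zr":55},"xxi":[27,18,35]},"n":[[56,44,21,89,98],68,[24,17,48,94],[30,66,31],[22,81,3,77,30]],"r":{"aa":[39,99,93],"h":{"b":37,"ysx":60,"ywt":82}}}
After op 3 (replace /n/0/4 62): {"emf":[[22,89,18,50],[52,84,98],[77,27,81,71,6],{"gwu":57,"klm":56,"tk":5},{"btk":10,"fy":16,"gcg":14,"t":81}],"i":{"co":{"um":38,"zr":55},"xxi":[27,18,35]},"n":[[56,44,21,89,62],68,[24,17,48,94],[30,66,31],[22,81,3,77,30]],"r":{"aa":[39,99,93],"h":{"b":37,"ysx":60,"ywt":82}}}
After op 4 (add /i/b 35): {"emf":[[22,89,18,50],[52,84,98],[77,27,81,71,6],{"gwu":57,"klm":56,"tk":5},{"btk":10,"fy":16,"gcg":14,"t":81}],"i":{"b":35,"co":{"um":38,"zr":55},"xxi":[27,18,35]},"n":[[56,44,21,89,62],68,[24,17,48,94],[30,66,31],[22,81,3,77,30]],"r":{"aa":[39,99,93],"h":{"b":37,"ysx":60,"ywt":82}}}
After op 5 (remove /i/xxi/1): {"emf":[[22,89,18,50],[52,84,98],[77,27,81,71,6],{"gwu":57,"klm":56,"tk":5},{"btk":10,"fy":16,"gcg":14,"t":81}],"i":{"b":35,"co":{"um":38,"zr":55},"xxi":[27,35]},"n":[[56,44,21,89,62],68,[24,17,48,94],[30,66,31],[22,81,3,77,30]],"r":{"aa":[39,99,93],"h":{"b":37,"ysx":60,"ywt":82}}}
After op 6 (replace /r 24): {"emf":[[22,89,18,50],[52,84,98],[77,27,81,71,6],{"gwu":57,"klm":56,"tk":5},{"btk":10,"fy":16,"gcg":14,"t":81}],"i":{"b":35,"co":{"um":38,"zr":55},"xxi":[27,35]},"n":[[56,44,21,89,62],68,[24,17,48,94],[30,66,31],[22,81,3,77,30]],"r":24}
After op 7 (replace /n/4/2 11): {"emf":[[22,89,18,50],[52,84,98],[77,27,81,71,6],{"gwu":57,"klm":56,"tk":5},{"btk":10,"fy":16,"gcg":14,"t":81}],"i":{"b":35,"co":{"um":38,"zr":55},"xxi":[27,35]},"n":[[56,44,21,89,62],68,[24,17,48,94],[30,66,31],[22,81,11,77,30]],"r":24}
After op 8 (replace /emf/0/3 39): {"emf":[[22,89,18,39],[52,84,98],[77,27,81,71,6],{"gwu":57,"klm":56,"tk":5},{"btk":10,"fy":16,"gcg":14,"t":81}],"i":{"b":35,"co":{"um":38,"zr":55},"xxi":[27,35]},"n":[[56,44,21,89,62],68,[24,17,48,94],[30,66,31],[22,81,11,77,30]],"r":24}
After op 9 (replace /emf/1/1 56): {"emf":[[22,89,18,39],[52,56,98],[77,27,81,71,6],{"gwu":57,"klm":56,"tk":5},{"btk":10,"fy":16,"gcg":14,"t":81}],"i":{"b":35,"co":{"um":38,"zr":55},"xxi":[27,35]},"n":[[56,44,21,89,62],68,[24,17,48,94],[30,66,31],[22,81,11,77,30]],"r":24}
After op 10 (replace /n/0/4 3): {"emf":[[22,89,18,39],[52,56,98],[77,27,81,71,6],{"gwu":57,"klm":56,"tk":5},{"btk":10,"fy":16,"gcg":14,"t":81}],"i":{"b":35,"co":{"um":38,"zr":55},"xxi":[27,35]},"n":[[56,44,21,89,3],68,[24,17,48,94],[30,66,31],[22,81,11,77,30]],"r":24}
Size at path /emf/2: 5

Answer: 5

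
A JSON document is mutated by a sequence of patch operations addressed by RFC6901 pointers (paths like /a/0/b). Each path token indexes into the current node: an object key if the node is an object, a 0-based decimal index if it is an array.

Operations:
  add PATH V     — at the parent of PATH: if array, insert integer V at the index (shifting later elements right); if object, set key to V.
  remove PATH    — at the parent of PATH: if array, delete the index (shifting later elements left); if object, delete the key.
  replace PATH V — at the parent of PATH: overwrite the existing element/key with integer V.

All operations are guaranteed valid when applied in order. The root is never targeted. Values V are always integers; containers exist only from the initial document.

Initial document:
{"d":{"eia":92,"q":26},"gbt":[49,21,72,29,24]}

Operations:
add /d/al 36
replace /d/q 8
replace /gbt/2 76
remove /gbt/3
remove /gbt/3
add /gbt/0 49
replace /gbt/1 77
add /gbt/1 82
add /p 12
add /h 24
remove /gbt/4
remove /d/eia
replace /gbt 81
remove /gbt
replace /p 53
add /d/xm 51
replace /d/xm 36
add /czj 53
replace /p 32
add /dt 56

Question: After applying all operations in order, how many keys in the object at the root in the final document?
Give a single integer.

After op 1 (add /d/al 36): {"d":{"al":36,"eia":92,"q":26},"gbt":[49,21,72,29,24]}
After op 2 (replace /d/q 8): {"d":{"al":36,"eia":92,"q":8},"gbt":[49,21,72,29,24]}
After op 3 (replace /gbt/2 76): {"d":{"al":36,"eia":92,"q":8},"gbt":[49,21,76,29,24]}
After op 4 (remove /gbt/3): {"d":{"al":36,"eia":92,"q":8},"gbt":[49,21,76,24]}
After op 5 (remove /gbt/3): {"d":{"al":36,"eia":92,"q":8},"gbt":[49,21,76]}
After op 6 (add /gbt/0 49): {"d":{"al":36,"eia":92,"q":8},"gbt":[49,49,21,76]}
After op 7 (replace /gbt/1 77): {"d":{"al":36,"eia":92,"q":8},"gbt":[49,77,21,76]}
After op 8 (add /gbt/1 82): {"d":{"al":36,"eia":92,"q":8},"gbt":[49,82,77,21,76]}
After op 9 (add /p 12): {"d":{"al":36,"eia":92,"q":8},"gbt":[49,82,77,21,76],"p":12}
After op 10 (add /h 24): {"d":{"al":36,"eia":92,"q":8},"gbt":[49,82,77,21,76],"h":24,"p":12}
After op 11 (remove /gbt/4): {"d":{"al":36,"eia":92,"q":8},"gbt":[49,82,77,21],"h":24,"p":12}
After op 12 (remove /d/eia): {"d":{"al":36,"q":8},"gbt":[49,82,77,21],"h":24,"p":12}
After op 13 (replace /gbt 81): {"d":{"al":36,"q":8},"gbt":81,"h":24,"p":12}
After op 14 (remove /gbt): {"d":{"al":36,"q":8},"h":24,"p":12}
After op 15 (replace /p 53): {"d":{"al":36,"q":8},"h":24,"p":53}
After op 16 (add /d/xm 51): {"d":{"al":36,"q":8,"xm":51},"h":24,"p":53}
After op 17 (replace /d/xm 36): {"d":{"al":36,"q":8,"xm":36},"h":24,"p":53}
After op 18 (add /czj 53): {"czj":53,"d":{"al":36,"q":8,"xm":36},"h":24,"p":53}
After op 19 (replace /p 32): {"czj":53,"d":{"al":36,"q":8,"xm":36},"h":24,"p":32}
After op 20 (add /dt 56): {"czj":53,"d":{"al":36,"q":8,"xm":36},"dt":56,"h":24,"p":32}
Size at the root: 5

Answer: 5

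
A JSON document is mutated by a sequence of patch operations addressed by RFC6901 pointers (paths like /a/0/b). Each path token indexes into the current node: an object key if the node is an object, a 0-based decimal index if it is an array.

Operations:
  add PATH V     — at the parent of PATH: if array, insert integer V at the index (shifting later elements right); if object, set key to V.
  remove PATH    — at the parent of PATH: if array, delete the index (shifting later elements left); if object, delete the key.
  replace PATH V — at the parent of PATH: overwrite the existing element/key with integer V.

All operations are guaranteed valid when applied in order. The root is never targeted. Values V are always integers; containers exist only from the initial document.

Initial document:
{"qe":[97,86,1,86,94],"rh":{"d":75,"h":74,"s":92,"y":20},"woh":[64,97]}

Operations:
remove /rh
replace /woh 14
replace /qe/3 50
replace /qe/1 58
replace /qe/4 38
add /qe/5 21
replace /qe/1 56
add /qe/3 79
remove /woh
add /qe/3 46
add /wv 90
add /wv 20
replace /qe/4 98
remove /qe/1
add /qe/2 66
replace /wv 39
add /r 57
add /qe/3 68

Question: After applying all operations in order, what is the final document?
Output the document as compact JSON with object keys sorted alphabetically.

After op 1 (remove /rh): {"qe":[97,86,1,86,94],"woh":[64,97]}
After op 2 (replace /woh 14): {"qe":[97,86,1,86,94],"woh":14}
After op 3 (replace /qe/3 50): {"qe":[97,86,1,50,94],"woh":14}
After op 4 (replace /qe/1 58): {"qe":[97,58,1,50,94],"woh":14}
After op 5 (replace /qe/4 38): {"qe":[97,58,1,50,38],"woh":14}
After op 6 (add /qe/5 21): {"qe":[97,58,1,50,38,21],"woh":14}
After op 7 (replace /qe/1 56): {"qe":[97,56,1,50,38,21],"woh":14}
After op 8 (add /qe/3 79): {"qe":[97,56,1,79,50,38,21],"woh":14}
After op 9 (remove /woh): {"qe":[97,56,1,79,50,38,21]}
After op 10 (add /qe/3 46): {"qe":[97,56,1,46,79,50,38,21]}
After op 11 (add /wv 90): {"qe":[97,56,1,46,79,50,38,21],"wv":90}
After op 12 (add /wv 20): {"qe":[97,56,1,46,79,50,38,21],"wv":20}
After op 13 (replace /qe/4 98): {"qe":[97,56,1,46,98,50,38,21],"wv":20}
After op 14 (remove /qe/1): {"qe":[97,1,46,98,50,38,21],"wv":20}
After op 15 (add /qe/2 66): {"qe":[97,1,66,46,98,50,38,21],"wv":20}
After op 16 (replace /wv 39): {"qe":[97,1,66,46,98,50,38,21],"wv":39}
After op 17 (add /r 57): {"qe":[97,1,66,46,98,50,38,21],"r":57,"wv":39}
After op 18 (add /qe/3 68): {"qe":[97,1,66,68,46,98,50,38,21],"r":57,"wv":39}

Answer: {"qe":[97,1,66,68,46,98,50,38,21],"r":57,"wv":39}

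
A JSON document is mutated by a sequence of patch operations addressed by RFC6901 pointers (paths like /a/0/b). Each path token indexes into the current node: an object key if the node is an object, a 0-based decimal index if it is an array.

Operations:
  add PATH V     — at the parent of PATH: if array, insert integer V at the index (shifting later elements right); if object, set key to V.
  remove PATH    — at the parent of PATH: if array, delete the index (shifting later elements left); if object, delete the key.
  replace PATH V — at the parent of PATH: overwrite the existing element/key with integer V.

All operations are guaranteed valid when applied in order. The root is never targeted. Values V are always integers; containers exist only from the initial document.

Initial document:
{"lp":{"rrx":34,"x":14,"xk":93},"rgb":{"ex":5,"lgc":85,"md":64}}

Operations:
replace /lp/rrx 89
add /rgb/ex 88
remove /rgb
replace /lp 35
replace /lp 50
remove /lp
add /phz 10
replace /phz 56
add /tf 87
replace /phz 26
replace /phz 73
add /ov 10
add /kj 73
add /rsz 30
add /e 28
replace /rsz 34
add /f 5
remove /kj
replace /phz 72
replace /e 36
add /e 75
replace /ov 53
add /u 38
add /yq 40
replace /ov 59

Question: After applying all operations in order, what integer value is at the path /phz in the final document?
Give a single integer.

Answer: 72

Derivation:
After op 1 (replace /lp/rrx 89): {"lp":{"rrx":89,"x":14,"xk":93},"rgb":{"ex":5,"lgc":85,"md":64}}
After op 2 (add /rgb/ex 88): {"lp":{"rrx":89,"x":14,"xk":93},"rgb":{"ex":88,"lgc":85,"md":64}}
After op 3 (remove /rgb): {"lp":{"rrx":89,"x":14,"xk":93}}
After op 4 (replace /lp 35): {"lp":35}
After op 5 (replace /lp 50): {"lp":50}
After op 6 (remove /lp): {}
After op 7 (add /phz 10): {"phz":10}
After op 8 (replace /phz 56): {"phz":56}
After op 9 (add /tf 87): {"phz":56,"tf":87}
After op 10 (replace /phz 26): {"phz":26,"tf":87}
After op 11 (replace /phz 73): {"phz":73,"tf":87}
After op 12 (add /ov 10): {"ov":10,"phz":73,"tf":87}
After op 13 (add /kj 73): {"kj":73,"ov":10,"phz":73,"tf":87}
After op 14 (add /rsz 30): {"kj":73,"ov":10,"phz":73,"rsz":30,"tf":87}
After op 15 (add /e 28): {"e":28,"kj":73,"ov":10,"phz":73,"rsz":30,"tf":87}
After op 16 (replace /rsz 34): {"e":28,"kj":73,"ov":10,"phz":73,"rsz":34,"tf":87}
After op 17 (add /f 5): {"e":28,"f":5,"kj":73,"ov":10,"phz":73,"rsz":34,"tf":87}
After op 18 (remove /kj): {"e":28,"f":5,"ov":10,"phz":73,"rsz":34,"tf":87}
After op 19 (replace /phz 72): {"e":28,"f":5,"ov":10,"phz":72,"rsz":34,"tf":87}
After op 20 (replace /e 36): {"e":36,"f":5,"ov":10,"phz":72,"rsz":34,"tf":87}
After op 21 (add /e 75): {"e":75,"f":5,"ov":10,"phz":72,"rsz":34,"tf":87}
After op 22 (replace /ov 53): {"e":75,"f":5,"ov":53,"phz":72,"rsz":34,"tf":87}
After op 23 (add /u 38): {"e":75,"f":5,"ov":53,"phz":72,"rsz":34,"tf":87,"u":38}
After op 24 (add /yq 40): {"e":75,"f":5,"ov":53,"phz":72,"rsz":34,"tf":87,"u":38,"yq":40}
After op 25 (replace /ov 59): {"e":75,"f":5,"ov":59,"phz":72,"rsz":34,"tf":87,"u":38,"yq":40}
Value at /phz: 72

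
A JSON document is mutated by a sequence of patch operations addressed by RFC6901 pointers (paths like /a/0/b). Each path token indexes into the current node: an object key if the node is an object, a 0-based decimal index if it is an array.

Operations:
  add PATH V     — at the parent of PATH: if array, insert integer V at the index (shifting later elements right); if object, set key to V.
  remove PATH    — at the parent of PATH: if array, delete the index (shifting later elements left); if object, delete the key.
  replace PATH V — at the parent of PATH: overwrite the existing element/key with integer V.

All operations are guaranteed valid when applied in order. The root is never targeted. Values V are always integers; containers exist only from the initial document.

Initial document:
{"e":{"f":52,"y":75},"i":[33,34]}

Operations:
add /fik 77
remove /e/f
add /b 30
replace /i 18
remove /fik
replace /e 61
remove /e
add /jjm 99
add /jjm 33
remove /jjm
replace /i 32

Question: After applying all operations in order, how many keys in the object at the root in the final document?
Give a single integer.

Answer: 2

Derivation:
After op 1 (add /fik 77): {"e":{"f":52,"y":75},"fik":77,"i":[33,34]}
After op 2 (remove /e/f): {"e":{"y":75},"fik":77,"i":[33,34]}
After op 3 (add /b 30): {"b":30,"e":{"y":75},"fik":77,"i":[33,34]}
After op 4 (replace /i 18): {"b":30,"e":{"y":75},"fik":77,"i":18}
After op 5 (remove /fik): {"b":30,"e":{"y":75},"i":18}
After op 6 (replace /e 61): {"b":30,"e":61,"i":18}
After op 7 (remove /e): {"b":30,"i":18}
After op 8 (add /jjm 99): {"b":30,"i":18,"jjm":99}
After op 9 (add /jjm 33): {"b":30,"i":18,"jjm":33}
After op 10 (remove /jjm): {"b":30,"i":18}
After op 11 (replace /i 32): {"b":30,"i":32}
Size at the root: 2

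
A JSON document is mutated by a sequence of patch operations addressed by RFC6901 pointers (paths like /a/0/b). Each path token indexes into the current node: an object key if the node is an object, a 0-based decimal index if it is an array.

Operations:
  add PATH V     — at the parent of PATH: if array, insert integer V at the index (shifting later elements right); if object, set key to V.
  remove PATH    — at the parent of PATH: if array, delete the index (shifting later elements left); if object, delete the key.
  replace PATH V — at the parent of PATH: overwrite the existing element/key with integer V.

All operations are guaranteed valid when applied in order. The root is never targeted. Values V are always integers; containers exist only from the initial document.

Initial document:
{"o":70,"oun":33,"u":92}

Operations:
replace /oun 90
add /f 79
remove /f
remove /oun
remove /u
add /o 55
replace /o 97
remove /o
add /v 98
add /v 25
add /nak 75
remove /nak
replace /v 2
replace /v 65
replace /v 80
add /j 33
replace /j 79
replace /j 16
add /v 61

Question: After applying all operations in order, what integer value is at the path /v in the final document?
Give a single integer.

After op 1 (replace /oun 90): {"o":70,"oun":90,"u":92}
After op 2 (add /f 79): {"f":79,"o":70,"oun":90,"u":92}
After op 3 (remove /f): {"o":70,"oun":90,"u":92}
After op 4 (remove /oun): {"o":70,"u":92}
After op 5 (remove /u): {"o":70}
After op 6 (add /o 55): {"o":55}
After op 7 (replace /o 97): {"o":97}
After op 8 (remove /o): {}
After op 9 (add /v 98): {"v":98}
After op 10 (add /v 25): {"v":25}
After op 11 (add /nak 75): {"nak":75,"v":25}
After op 12 (remove /nak): {"v":25}
After op 13 (replace /v 2): {"v":2}
After op 14 (replace /v 65): {"v":65}
After op 15 (replace /v 80): {"v":80}
After op 16 (add /j 33): {"j":33,"v":80}
After op 17 (replace /j 79): {"j":79,"v":80}
After op 18 (replace /j 16): {"j":16,"v":80}
After op 19 (add /v 61): {"j":16,"v":61}
Value at /v: 61

Answer: 61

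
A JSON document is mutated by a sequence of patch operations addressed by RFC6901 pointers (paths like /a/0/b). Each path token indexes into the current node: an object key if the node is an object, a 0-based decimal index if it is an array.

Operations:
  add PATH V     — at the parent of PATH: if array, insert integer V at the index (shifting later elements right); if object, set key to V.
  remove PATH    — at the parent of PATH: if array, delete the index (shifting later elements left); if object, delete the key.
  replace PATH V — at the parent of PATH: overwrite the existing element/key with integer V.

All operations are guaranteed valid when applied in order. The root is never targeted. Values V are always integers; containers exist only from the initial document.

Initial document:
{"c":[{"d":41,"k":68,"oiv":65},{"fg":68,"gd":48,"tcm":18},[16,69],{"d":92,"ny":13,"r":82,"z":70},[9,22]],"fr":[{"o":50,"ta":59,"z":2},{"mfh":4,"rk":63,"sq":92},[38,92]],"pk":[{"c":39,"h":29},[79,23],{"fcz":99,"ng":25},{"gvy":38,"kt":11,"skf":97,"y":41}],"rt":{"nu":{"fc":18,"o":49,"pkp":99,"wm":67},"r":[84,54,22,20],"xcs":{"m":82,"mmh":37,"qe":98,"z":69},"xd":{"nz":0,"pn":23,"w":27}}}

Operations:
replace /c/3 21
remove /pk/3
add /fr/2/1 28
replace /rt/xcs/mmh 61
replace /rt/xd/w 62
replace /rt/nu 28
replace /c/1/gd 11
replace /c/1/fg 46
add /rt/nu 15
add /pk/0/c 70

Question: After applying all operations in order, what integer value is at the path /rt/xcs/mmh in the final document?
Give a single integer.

Answer: 61

Derivation:
After op 1 (replace /c/3 21): {"c":[{"d":41,"k":68,"oiv":65},{"fg":68,"gd":48,"tcm":18},[16,69],21,[9,22]],"fr":[{"o":50,"ta":59,"z":2},{"mfh":4,"rk":63,"sq":92},[38,92]],"pk":[{"c":39,"h":29},[79,23],{"fcz":99,"ng":25},{"gvy":38,"kt":11,"skf":97,"y":41}],"rt":{"nu":{"fc":18,"o":49,"pkp":99,"wm":67},"r":[84,54,22,20],"xcs":{"m":82,"mmh":37,"qe":98,"z":69},"xd":{"nz":0,"pn":23,"w":27}}}
After op 2 (remove /pk/3): {"c":[{"d":41,"k":68,"oiv":65},{"fg":68,"gd":48,"tcm":18},[16,69],21,[9,22]],"fr":[{"o":50,"ta":59,"z":2},{"mfh":4,"rk":63,"sq":92},[38,92]],"pk":[{"c":39,"h":29},[79,23],{"fcz":99,"ng":25}],"rt":{"nu":{"fc":18,"o":49,"pkp":99,"wm":67},"r":[84,54,22,20],"xcs":{"m":82,"mmh":37,"qe":98,"z":69},"xd":{"nz":0,"pn":23,"w":27}}}
After op 3 (add /fr/2/1 28): {"c":[{"d":41,"k":68,"oiv":65},{"fg":68,"gd":48,"tcm":18},[16,69],21,[9,22]],"fr":[{"o":50,"ta":59,"z":2},{"mfh":4,"rk":63,"sq":92},[38,28,92]],"pk":[{"c":39,"h":29},[79,23],{"fcz":99,"ng":25}],"rt":{"nu":{"fc":18,"o":49,"pkp":99,"wm":67},"r":[84,54,22,20],"xcs":{"m":82,"mmh":37,"qe":98,"z":69},"xd":{"nz":0,"pn":23,"w":27}}}
After op 4 (replace /rt/xcs/mmh 61): {"c":[{"d":41,"k":68,"oiv":65},{"fg":68,"gd":48,"tcm":18},[16,69],21,[9,22]],"fr":[{"o":50,"ta":59,"z":2},{"mfh":4,"rk":63,"sq":92},[38,28,92]],"pk":[{"c":39,"h":29},[79,23],{"fcz":99,"ng":25}],"rt":{"nu":{"fc":18,"o":49,"pkp":99,"wm":67},"r":[84,54,22,20],"xcs":{"m":82,"mmh":61,"qe":98,"z":69},"xd":{"nz":0,"pn":23,"w":27}}}
After op 5 (replace /rt/xd/w 62): {"c":[{"d":41,"k":68,"oiv":65},{"fg":68,"gd":48,"tcm":18},[16,69],21,[9,22]],"fr":[{"o":50,"ta":59,"z":2},{"mfh":4,"rk":63,"sq":92},[38,28,92]],"pk":[{"c":39,"h":29},[79,23],{"fcz":99,"ng":25}],"rt":{"nu":{"fc":18,"o":49,"pkp":99,"wm":67},"r":[84,54,22,20],"xcs":{"m":82,"mmh":61,"qe":98,"z":69},"xd":{"nz":0,"pn":23,"w":62}}}
After op 6 (replace /rt/nu 28): {"c":[{"d":41,"k":68,"oiv":65},{"fg":68,"gd":48,"tcm":18},[16,69],21,[9,22]],"fr":[{"o":50,"ta":59,"z":2},{"mfh":4,"rk":63,"sq":92},[38,28,92]],"pk":[{"c":39,"h":29},[79,23],{"fcz":99,"ng":25}],"rt":{"nu":28,"r":[84,54,22,20],"xcs":{"m":82,"mmh":61,"qe":98,"z":69},"xd":{"nz":0,"pn":23,"w":62}}}
After op 7 (replace /c/1/gd 11): {"c":[{"d":41,"k":68,"oiv":65},{"fg":68,"gd":11,"tcm":18},[16,69],21,[9,22]],"fr":[{"o":50,"ta":59,"z":2},{"mfh":4,"rk":63,"sq":92},[38,28,92]],"pk":[{"c":39,"h":29},[79,23],{"fcz":99,"ng":25}],"rt":{"nu":28,"r":[84,54,22,20],"xcs":{"m":82,"mmh":61,"qe":98,"z":69},"xd":{"nz":0,"pn":23,"w":62}}}
After op 8 (replace /c/1/fg 46): {"c":[{"d":41,"k":68,"oiv":65},{"fg":46,"gd":11,"tcm":18},[16,69],21,[9,22]],"fr":[{"o":50,"ta":59,"z":2},{"mfh":4,"rk":63,"sq":92},[38,28,92]],"pk":[{"c":39,"h":29},[79,23],{"fcz":99,"ng":25}],"rt":{"nu":28,"r":[84,54,22,20],"xcs":{"m":82,"mmh":61,"qe":98,"z":69},"xd":{"nz":0,"pn":23,"w":62}}}
After op 9 (add /rt/nu 15): {"c":[{"d":41,"k":68,"oiv":65},{"fg":46,"gd":11,"tcm":18},[16,69],21,[9,22]],"fr":[{"o":50,"ta":59,"z":2},{"mfh":4,"rk":63,"sq":92},[38,28,92]],"pk":[{"c":39,"h":29},[79,23],{"fcz":99,"ng":25}],"rt":{"nu":15,"r":[84,54,22,20],"xcs":{"m":82,"mmh":61,"qe":98,"z":69},"xd":{"nz":0,"pn":23,"w":62}}}
After op 10 (add /pk/0/c 70): {"c":[{"d":41,"k":68,"oiv":65},{"fg":46,"gd":11,"tcm":18},[16,69],21,[9,22]],"fr":[{"o":50,"ta":59,"z":2},{"mfh":4,"rk":63,"sq":92},[38,28,92]],"pk":[{"c":70,"h":29},[79,23],{"fcz":99,"ng":25}],"rt":{"nu":15,"r":[84,54,22,20],"xcs":{"m":82,"mmh":61,"qe":98,"z":69},"xd":{"nz":0,"pn":23,"w":62}}}
Value at /rt/xcs/mmh: 61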